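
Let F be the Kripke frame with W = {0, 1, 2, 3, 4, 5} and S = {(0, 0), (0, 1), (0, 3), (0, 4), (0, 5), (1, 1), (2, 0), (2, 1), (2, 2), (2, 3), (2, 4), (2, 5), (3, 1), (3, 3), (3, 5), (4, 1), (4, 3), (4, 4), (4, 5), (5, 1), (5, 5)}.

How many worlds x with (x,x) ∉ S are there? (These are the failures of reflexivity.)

0

S is reflexive; there are no such worlds.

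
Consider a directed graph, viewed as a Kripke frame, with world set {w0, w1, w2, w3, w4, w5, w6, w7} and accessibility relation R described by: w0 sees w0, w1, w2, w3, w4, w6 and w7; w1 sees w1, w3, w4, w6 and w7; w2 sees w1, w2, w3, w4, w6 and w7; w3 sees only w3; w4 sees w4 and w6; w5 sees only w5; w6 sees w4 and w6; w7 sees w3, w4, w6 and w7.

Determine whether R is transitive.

Transitive: yes — every two-step R-path is closed by a direct edge.

Yes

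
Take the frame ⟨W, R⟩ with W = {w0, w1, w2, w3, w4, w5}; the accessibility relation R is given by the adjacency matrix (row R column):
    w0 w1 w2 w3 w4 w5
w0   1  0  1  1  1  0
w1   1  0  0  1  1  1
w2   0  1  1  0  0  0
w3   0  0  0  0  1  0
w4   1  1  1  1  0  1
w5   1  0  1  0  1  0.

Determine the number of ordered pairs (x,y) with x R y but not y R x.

Enumerating: (w0,w2), (w0,w3), (w1,w0), (w1,w3), (w1,w5), (w2,w1), (w4,w2), (w5,w0), (w5,w2).

9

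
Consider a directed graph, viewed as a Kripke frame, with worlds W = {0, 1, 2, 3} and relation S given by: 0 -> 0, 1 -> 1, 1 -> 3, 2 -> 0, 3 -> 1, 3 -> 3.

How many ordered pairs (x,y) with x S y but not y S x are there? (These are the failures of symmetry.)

Enumerating: (2,0).

1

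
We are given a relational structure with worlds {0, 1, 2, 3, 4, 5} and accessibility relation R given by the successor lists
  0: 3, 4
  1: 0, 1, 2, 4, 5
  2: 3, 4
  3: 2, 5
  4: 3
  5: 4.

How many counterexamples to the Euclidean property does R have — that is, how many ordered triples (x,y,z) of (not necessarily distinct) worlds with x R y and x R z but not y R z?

Enumerating: (0,3,3), (0,3,4), (0,4,4), (1,0,0), (1,0,1), (1,0,2), (1,0,5), (1,2,0), (1,2,1), (1,2,2), (1,2,5), (1,4,0), … and 17 more.
Total: 29.

29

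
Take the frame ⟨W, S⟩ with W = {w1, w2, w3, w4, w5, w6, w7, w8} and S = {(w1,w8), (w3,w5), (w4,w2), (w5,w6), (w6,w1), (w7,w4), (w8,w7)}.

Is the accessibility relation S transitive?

Transitive: no — w1 S w8 and w8 S w7, but not w1 S w7.

No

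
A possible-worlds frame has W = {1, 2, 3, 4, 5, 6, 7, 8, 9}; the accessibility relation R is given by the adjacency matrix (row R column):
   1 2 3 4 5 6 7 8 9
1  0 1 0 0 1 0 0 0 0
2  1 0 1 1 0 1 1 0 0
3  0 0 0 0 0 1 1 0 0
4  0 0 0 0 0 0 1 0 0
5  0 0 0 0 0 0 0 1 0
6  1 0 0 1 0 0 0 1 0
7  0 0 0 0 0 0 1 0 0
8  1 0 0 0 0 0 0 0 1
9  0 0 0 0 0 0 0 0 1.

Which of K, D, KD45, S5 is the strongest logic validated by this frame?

Serial (axiom D): yes — every world has a successor (e.g. 1 R 2).
Euclidean (axiom 5): no — 1 R 2 and 1 R 5, but not 2 R 5.
Transitive (axiom 4): no — 1 R 2 and 2 R 3, but not 1 R 3.
Reflexive (axiom T): no — 1 is not related to itself.
So F validates K, D; KD45 would additionally require R to be Euclidean and transitive. The strongest is D.

D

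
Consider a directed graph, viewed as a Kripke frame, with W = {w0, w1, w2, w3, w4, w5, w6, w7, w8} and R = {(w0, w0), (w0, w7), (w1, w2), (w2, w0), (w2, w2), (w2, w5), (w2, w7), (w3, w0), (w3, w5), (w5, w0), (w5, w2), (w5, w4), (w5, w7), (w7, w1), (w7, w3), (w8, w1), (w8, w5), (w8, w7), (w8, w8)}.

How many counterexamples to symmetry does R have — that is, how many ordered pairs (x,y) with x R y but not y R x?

14

Enumerating: (w0,w7), (w1,w2), (w2,w0), (w2,w7), (w3,w0), (w3,w5), (w5,w0), (w5,w4), (w5,w7), (w7,w1), (w7,w3), (w8,w1), (w8,w5), (w8,w7).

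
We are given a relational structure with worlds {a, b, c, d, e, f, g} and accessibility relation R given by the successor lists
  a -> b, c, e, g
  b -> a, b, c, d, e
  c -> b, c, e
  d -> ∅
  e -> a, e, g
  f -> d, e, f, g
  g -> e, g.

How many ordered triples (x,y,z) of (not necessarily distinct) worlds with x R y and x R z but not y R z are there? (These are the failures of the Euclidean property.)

30

Enumerating: (a,b,g), (a,c,g), (a,e,b), (a,e,c), (a,g,b), (a,g,c), (b,a,a), (b,a,d), (b,c,a), (b,c,d), (b,d,a), (b,d,b), … and 18 more.
Total: 30.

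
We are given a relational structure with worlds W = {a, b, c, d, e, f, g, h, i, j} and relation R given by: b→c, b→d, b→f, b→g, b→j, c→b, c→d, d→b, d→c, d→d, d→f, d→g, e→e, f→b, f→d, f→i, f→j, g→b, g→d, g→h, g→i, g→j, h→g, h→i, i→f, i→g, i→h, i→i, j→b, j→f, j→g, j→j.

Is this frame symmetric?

Symmetric: yes — every pair in R has its reverse in R.

Yes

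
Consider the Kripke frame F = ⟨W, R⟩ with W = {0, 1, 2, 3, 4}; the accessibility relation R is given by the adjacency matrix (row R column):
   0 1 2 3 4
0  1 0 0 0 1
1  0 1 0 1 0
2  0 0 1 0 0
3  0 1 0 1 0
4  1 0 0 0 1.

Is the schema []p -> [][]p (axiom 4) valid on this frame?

Yes

The schema 4 characterises exactly the transitive frames.
Transitive: yes — every two-step R-path is closed by a direct edge.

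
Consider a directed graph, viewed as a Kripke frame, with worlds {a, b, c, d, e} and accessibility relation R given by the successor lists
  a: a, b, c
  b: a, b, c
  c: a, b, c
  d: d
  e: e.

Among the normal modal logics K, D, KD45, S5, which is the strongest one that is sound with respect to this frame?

S5

Serial (axiom D): yes — every world has a successor (e.g. a R a).
Euclidean (axiom 5): yes — any two successors of a common world are R-related.
Transitive (axiom 4): yes — every two-step R-path is closed by a direct edge.
Reflexive (axiom T): yes — every world is R-related to itself.
So F validates K, D, KD45, S5. The strongest is S5.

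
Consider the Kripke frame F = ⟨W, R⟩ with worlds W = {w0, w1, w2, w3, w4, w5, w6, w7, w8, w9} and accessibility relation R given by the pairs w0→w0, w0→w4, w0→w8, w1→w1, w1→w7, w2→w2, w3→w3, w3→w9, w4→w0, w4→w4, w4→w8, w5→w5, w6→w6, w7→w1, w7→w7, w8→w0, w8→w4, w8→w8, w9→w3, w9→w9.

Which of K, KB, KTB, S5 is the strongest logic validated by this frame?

S5

Symmetric (axiom B): yes — every pair in R has its reverse in R.
Reflexive (axiom T): yes — every world is R-related to itself.
Euclidean (axiom 5): yes — any two successors of a common world are R-related.
So F validates K, KB, KTB, S5. The strongest is S5.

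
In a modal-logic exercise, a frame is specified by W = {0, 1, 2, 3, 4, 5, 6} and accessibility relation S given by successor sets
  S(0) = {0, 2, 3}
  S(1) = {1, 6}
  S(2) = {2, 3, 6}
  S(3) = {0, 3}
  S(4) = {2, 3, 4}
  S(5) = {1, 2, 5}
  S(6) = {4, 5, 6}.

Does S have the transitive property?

No

Transitive: no — 0 S 2 and 2 S 6, but not 0 S 6.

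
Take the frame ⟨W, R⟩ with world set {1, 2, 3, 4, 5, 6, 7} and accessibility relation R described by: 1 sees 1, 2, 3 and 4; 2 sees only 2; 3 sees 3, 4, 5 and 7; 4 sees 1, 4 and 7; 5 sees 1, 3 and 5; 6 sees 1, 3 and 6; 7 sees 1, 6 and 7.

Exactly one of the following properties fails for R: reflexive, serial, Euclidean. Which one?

Reflexive: yes — every world is R-related to itself.
Serial: yes — every world has a successor (e.g. 1 R 1).
Euclidean: no — 1 R 2 and 1 R 3, but not 2 R 3.
Only Euclidean fails.

Euclidean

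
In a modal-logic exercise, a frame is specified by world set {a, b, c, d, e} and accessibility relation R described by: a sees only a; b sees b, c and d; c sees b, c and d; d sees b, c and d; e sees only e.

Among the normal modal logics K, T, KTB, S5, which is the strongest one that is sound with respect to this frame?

Reflexive (axiom T): yes — every world is R-related to itself.
Symmetric (axiom B): yes — every pair in R has its reverse in R.
Euclidean (axiom 5): yes — any two successors of a common world are R-related.
So F validates K, T, KTB, S5. The strongest is S5.

S5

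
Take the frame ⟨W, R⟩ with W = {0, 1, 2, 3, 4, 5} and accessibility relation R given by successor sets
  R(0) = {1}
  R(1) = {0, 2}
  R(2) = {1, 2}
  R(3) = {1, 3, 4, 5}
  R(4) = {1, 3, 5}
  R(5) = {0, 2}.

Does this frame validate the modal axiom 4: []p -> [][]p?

No

Axiom 4 corresponds to the accessibility relation being transitive.
Transitive: no — 0 R 1 and 1 R 2, but not 0 R 2.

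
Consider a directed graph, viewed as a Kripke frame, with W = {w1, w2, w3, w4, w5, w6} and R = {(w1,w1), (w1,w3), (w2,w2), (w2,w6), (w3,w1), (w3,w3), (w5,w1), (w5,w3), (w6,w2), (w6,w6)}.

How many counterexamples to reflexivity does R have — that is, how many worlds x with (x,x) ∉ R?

Enumerating: w4, w5.

2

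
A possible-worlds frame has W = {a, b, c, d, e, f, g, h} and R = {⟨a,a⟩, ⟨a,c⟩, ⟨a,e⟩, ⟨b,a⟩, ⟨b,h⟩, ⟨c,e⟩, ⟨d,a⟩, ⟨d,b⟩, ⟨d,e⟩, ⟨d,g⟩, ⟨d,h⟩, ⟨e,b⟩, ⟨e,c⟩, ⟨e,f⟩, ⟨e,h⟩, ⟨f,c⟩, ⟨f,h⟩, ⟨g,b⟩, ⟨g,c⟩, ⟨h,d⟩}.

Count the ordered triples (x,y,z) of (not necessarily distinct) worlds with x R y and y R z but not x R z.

Enumerating: (a,e,b), (a,e,f), (a,e,h), (b,a,c), (b,a,e), (b,h,d), (c,e,b), (c,e,c), (c,e,f), (c,e,h), (d,a,c), (d,e,c), … and 16 more.
Total: 28.

28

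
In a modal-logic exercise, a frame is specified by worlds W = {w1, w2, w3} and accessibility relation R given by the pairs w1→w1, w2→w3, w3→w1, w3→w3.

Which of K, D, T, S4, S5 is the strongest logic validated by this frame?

Serial (axiom D): yes — every world has a successor (e.g. w1 R w1).
Reflexive (axiom T): no — w2 is not related to itself.
Transitive (axiom 4): no — w2 R w3 and w3 R w1, but not w2 R w1.
Euclidean (axiom 5): no — w3 R w1 and w3 R w3, but not w1 R w3.
So F validates K, D; T would additionally require R to be reflexive. The strongest is D.

D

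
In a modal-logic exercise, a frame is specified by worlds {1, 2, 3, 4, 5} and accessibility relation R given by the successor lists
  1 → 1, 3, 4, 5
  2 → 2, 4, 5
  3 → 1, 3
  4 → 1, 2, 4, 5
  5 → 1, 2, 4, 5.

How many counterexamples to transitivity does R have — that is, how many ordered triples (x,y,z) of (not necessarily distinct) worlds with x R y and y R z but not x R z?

8

Enumerating: (1,4,2), (1,5,2), (2,4,1), (2,5,1), (3,1,4), (3,1,5), (4,1,3), (5,1,3).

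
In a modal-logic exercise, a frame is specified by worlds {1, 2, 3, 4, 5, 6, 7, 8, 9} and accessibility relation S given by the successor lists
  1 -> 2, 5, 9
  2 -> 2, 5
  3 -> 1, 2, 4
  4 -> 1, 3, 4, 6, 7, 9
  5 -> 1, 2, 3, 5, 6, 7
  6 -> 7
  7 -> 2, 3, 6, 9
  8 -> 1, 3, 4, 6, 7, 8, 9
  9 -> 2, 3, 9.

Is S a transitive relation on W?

Transitive: no — 1 S 5 and 5 S 3, but not 1 S 3.

No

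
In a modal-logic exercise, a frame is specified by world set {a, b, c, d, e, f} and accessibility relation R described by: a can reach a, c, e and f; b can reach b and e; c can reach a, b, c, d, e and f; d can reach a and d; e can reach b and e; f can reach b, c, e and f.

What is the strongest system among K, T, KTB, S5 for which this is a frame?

Reflexive (axiom T): yes — every world is R-related to itself.
Symmetric (axiom B): no — a R e but not e R a.
Euclidean (axiom 5): no — a R e and a R c, but not e R c.
So F validates K, T; KTB would additionally require R to be symmetric. The strongest is T.

T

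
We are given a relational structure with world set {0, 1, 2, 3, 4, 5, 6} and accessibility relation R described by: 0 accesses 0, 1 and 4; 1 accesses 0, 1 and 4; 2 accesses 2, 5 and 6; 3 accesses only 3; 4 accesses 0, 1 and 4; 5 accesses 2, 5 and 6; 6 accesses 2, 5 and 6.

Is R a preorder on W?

Reflexive: yes — every world is R-related to itself.
Transitive: yes — every two-step R-path is closed by a direct edge.
So R is a preorder.

Yes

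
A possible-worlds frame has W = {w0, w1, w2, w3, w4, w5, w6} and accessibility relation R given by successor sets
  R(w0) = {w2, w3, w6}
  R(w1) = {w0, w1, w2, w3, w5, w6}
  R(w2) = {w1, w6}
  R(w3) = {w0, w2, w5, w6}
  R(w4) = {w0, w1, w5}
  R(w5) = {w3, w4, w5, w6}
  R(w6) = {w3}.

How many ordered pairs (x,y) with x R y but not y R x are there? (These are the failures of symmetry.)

11

Enumerating: (w0,w2), (w0,w6), (w1,w0), (w1,w3), (w1,w5), (w1,w6), (w2,w6), (w3,w2), (w4,w0), (w4,w1), (w5,w6).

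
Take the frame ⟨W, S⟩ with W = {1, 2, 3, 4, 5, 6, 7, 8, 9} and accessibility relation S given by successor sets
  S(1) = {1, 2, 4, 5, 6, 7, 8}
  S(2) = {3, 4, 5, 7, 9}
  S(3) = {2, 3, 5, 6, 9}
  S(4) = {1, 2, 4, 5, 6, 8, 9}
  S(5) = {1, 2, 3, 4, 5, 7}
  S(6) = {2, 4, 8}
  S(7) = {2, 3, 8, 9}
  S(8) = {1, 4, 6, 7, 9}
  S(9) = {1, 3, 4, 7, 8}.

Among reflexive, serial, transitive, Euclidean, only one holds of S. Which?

serial

Reflexive: no — 2 is not related to itself.
Serial: yes — every world has a successor (e.g. 1 S 1).
Transitive: no — 1 S 2 and 2 S 3, but not 1 S 3.
Euclidean: no — 1 S 2 and 1 S 6, but not 2 S 6.
Only serial holds.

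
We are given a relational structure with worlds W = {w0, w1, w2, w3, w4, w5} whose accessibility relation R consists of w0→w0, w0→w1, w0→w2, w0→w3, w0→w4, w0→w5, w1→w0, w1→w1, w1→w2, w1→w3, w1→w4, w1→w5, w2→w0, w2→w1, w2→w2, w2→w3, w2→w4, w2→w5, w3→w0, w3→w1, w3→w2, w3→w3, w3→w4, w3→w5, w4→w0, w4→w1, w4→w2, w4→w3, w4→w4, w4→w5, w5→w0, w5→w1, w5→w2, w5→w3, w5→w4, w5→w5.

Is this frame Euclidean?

Euclidean: yes — any two successors of a common world are R-related.

Yes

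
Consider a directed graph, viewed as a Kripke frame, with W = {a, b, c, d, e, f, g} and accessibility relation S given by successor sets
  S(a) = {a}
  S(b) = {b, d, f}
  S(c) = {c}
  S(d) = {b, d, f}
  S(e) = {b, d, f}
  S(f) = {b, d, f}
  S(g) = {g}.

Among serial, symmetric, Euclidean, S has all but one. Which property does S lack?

Serial: yes — every world has a successor (e.g. a S a).
Symmetric: no — e S b but not b S e.
Euclidean: yes — any two successors of a common world are S-related.
Only symmetric fails.

symmetric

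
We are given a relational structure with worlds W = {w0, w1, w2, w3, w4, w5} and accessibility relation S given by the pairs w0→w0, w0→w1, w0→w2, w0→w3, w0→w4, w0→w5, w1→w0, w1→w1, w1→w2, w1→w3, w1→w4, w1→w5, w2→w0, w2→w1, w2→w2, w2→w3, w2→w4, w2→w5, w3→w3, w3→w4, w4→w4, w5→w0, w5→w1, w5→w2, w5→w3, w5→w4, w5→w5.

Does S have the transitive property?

Yes

Transitive: yes — every two-step S-path is closed by a direct edge.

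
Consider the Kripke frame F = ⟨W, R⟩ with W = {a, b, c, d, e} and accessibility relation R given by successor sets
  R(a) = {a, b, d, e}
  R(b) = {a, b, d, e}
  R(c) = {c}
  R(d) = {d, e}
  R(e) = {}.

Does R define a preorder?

Reflexive: no — e is not related to itself.
Transitive: yes — every two-step R-path is closed by a direct edge.
So R is not a preorder.

No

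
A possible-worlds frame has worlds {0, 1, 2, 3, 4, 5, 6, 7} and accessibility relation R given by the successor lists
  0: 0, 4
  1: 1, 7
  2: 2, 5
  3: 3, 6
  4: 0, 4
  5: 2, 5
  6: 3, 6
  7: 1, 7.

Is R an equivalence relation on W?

Yes

Reflexive: yes — every world is R-related to itself.
Symmetric: yes — every pair in R has its reverse in R.
Transitive: yes — every two-step R-path is closed by a direct edge.
So R is an equivalence relation.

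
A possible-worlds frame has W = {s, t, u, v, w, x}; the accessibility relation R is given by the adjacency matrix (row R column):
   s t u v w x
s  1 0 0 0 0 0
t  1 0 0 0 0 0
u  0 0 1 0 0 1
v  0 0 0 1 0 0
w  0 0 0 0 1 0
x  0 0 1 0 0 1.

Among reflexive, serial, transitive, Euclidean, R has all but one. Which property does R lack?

Reflexive: no — t is not related to itself.
Serial: yes — every world has a successor (e.g. s R s).
Transitive: yes — every two-step R-path is closed by a direct edge.
Euclidean: yes — any two successors of a common world are R-related.
Only reflexive fails.

reflexive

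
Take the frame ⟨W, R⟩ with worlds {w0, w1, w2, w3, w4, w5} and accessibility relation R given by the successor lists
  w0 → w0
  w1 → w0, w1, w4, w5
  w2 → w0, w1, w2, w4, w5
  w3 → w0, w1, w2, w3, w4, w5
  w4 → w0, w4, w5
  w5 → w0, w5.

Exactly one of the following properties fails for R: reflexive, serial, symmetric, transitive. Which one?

Reflexive: yes — every world is R-related to itself.
Serial: yes — every world has a successor (e.g. w0 R w0).
Symmetric: no — w1 R w0 but not w0 R w1.
Transitive: yes — every two-step R-path is closed by a direct edge.
Only symmetric fails.

symmetric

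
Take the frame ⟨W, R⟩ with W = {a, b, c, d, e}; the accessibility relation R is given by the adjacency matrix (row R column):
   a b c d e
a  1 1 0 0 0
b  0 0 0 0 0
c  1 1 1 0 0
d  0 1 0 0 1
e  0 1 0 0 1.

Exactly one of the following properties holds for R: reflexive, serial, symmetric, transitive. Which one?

transitive

Reflexive: no — b is not related to itself.
Serial: no — b has no R-successor.
Symmetric: no — a R b but not b R a.
Transitive: yes — every two-step R-path is closed by a direct edge.
Only transitive holds.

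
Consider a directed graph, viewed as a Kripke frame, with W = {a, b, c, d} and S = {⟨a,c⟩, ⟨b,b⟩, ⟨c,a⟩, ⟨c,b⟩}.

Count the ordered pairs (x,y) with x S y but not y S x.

Enumerating: (c,b).

1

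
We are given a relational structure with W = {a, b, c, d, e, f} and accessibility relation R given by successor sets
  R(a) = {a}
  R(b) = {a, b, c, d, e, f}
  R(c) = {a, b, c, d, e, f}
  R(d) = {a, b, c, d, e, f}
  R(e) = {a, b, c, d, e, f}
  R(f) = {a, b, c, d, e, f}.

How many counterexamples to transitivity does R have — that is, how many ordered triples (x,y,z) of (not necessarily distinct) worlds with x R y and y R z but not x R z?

R is transitive; there are no such tuples.

0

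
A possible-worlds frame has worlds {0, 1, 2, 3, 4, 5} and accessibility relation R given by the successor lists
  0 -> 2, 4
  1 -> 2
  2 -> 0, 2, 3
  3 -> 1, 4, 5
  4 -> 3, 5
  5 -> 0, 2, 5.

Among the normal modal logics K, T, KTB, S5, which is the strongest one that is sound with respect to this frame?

Reflexive (axiom T): no — 0 is not related to itself.
Symmetric (axiom B): no — 0 R 4 but not 4 R 0.
Euclidean (axiom 5): no — 0 R 2 and 0 R 4, but not 2 R 4.
So F validates K; T would additionally require R to be reflexive. The strongest is K.

K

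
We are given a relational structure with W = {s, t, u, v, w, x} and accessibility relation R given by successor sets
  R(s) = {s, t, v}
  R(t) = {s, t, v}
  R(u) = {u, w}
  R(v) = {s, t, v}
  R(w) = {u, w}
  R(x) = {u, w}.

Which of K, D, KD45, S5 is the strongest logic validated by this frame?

KD45

Serial (axiom D): yes — every world has a successor (e.g. s R s).
Euclidean (axiom 5): yes — any two successors of a common world are R-related.
Transitive (axiom 4): yes — every two-step R-path is closed by a direct edge.
Reflexive (axiom T): no — x is not related to itself.
So F validates K, D, KD45; S5 would additionally require R to be reflexive. The strongest is KD45.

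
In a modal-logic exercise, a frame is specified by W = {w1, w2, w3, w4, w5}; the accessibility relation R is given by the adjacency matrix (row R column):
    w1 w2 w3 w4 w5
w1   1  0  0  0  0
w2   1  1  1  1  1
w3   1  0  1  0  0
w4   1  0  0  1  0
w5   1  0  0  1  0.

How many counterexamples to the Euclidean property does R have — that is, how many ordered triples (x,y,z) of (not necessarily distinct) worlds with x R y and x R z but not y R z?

16

Enumerating: (w2,w1,w2), (w2,w1,w3), (w2,w1,w4), (w2,w1,w5), (w2,w3,w2), (w2,w3,w4), (w2,w3,w5), (w2,w4,w2), (w2,w4,w3), (w2,w4,w5), (w2,w5,w2), (w2,w5,w3), (w2,w5,w5), (w3,w1,w3), (w4,w1,w4), (w5,w1,w4).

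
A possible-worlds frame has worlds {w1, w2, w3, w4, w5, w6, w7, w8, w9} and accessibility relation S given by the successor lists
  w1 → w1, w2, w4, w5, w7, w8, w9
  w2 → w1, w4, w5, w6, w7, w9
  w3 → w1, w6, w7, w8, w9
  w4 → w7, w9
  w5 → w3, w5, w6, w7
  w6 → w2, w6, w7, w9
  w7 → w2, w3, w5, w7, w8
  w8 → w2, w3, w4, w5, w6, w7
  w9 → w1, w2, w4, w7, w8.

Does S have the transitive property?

No

Transitive: no — w1 S w2 and w2 S w6, but not w1 S w6.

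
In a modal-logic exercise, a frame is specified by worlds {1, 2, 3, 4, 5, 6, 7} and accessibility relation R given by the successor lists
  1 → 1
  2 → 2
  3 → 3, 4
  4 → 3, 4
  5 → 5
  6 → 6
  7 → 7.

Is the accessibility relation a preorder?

Yes

Reflexive: yes — every world is R-related to itself.
Transitive: yes — every two-step R-path is closed by a direct edge.
So R is a preorder.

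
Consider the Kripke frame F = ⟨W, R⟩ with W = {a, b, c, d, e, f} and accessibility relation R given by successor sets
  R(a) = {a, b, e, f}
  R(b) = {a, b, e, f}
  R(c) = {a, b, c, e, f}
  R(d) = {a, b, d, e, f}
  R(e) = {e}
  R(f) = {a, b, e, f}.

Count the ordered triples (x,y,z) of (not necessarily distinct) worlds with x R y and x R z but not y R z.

23

Enumerating: (a,e,a), (a,e,b), (a,e,f), (b,e,a), (b,e,b), (b,e,f), (c,a,c), (c,b,c), (c,e,a), (c,e,b), (c,e,c), (c,e,f), … and 11 more.
Total: 23.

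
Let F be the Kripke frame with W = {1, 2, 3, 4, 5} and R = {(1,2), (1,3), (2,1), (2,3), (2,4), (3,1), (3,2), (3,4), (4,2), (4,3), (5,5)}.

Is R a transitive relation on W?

No

Transitive: no — 1 R 2 and 2 R 4, but not 1 R 4.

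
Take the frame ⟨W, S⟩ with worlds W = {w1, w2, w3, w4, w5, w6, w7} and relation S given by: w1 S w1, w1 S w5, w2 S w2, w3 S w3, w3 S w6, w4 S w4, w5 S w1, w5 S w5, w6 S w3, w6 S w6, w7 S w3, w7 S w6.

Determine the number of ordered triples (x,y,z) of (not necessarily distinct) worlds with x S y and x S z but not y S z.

0

S is Euclidean; there are no such tuples.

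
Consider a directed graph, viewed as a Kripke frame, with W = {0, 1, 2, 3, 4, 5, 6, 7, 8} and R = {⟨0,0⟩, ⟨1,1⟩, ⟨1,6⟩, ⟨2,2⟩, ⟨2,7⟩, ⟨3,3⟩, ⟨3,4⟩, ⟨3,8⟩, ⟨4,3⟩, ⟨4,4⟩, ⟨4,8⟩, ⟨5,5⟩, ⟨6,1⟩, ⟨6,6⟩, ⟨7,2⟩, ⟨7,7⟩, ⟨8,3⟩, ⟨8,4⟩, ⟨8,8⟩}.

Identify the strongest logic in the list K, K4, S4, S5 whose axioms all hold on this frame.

S5

Transitive (axiom 4): yes — every two-step R-path is closed by a direct edge.
Reflexive (axiom T): yes — every world is R-related to itself.
Euclidean (axiom 5): yes — any two successors of a common world are R-related.
So F validates K, K4, S4, S5. The strongest is S5.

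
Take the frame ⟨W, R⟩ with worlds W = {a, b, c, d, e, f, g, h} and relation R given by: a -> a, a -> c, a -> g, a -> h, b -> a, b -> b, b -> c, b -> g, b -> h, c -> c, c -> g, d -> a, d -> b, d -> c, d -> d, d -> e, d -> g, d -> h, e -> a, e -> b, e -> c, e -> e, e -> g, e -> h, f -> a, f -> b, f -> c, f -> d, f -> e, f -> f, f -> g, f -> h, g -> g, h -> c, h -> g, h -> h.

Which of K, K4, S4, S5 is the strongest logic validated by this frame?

Transitive (axiom 4): yes — every two-step R-path is closed by a direct edge.
Reflexive (axiom T): yes — every world is R-related to itself.
Euclidean (axiom 5): no — a R c and a R h, but not c R h.
So F validates K, K4, S4; S5 would additionally require R to be Euclidean. The strongest is S4.

S4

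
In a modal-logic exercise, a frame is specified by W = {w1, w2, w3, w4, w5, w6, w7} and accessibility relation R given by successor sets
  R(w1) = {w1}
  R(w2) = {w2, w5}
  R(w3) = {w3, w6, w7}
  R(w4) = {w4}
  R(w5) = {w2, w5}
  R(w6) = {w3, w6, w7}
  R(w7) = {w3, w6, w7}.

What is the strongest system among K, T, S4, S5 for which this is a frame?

Reflexive (axiom T): yes — every world is R-related to itself.
Transitive (axiom 4): yes — every two-step R-path is closed by a direct edge.
Euclidean (axiom 5): yes — any two successors of a common world are R-related.
So F validates K, T, S4, S5. The strongest is S5.

S5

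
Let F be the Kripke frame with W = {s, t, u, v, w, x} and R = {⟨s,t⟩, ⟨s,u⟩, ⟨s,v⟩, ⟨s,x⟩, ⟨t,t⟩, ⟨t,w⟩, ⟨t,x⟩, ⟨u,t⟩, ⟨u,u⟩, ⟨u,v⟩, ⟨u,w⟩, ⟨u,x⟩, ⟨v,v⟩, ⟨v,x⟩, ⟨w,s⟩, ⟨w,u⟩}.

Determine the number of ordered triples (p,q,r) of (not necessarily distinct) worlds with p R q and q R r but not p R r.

12

Enumerating: (s,t,w), (s,u,w), (t,w,s), (t,w,u), (u,w,s), (w,s,t), (w,s,v), (w,s,x), (w,u,t), (w,u,v), (w,u,w), (w,u,x).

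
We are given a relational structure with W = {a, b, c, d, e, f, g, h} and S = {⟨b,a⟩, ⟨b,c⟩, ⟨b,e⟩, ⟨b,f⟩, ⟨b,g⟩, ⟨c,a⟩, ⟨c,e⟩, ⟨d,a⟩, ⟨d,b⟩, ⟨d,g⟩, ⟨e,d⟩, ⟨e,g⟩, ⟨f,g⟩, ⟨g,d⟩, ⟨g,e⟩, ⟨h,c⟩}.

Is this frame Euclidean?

No

Euclidean: no — b S a and b S c, but not a S c.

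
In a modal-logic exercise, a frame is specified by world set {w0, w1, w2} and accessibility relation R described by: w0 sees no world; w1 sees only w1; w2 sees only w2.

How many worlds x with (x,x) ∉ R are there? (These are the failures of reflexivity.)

Enumerating: w0.

1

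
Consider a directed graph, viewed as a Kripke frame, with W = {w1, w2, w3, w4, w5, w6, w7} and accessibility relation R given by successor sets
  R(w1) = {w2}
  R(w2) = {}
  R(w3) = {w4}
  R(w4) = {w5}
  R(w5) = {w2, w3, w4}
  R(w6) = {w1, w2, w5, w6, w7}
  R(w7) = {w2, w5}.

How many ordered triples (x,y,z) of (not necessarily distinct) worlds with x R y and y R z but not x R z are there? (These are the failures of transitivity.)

Enumerating: (w3,w4,w5), (w4,w5,w2), (w4,w5,w3), (w4,w5,w4), (w5,w4,w5), (w6,w5,w3), (w6,w5,w4), (w7,w5,w3), (w7,w5,w4).

9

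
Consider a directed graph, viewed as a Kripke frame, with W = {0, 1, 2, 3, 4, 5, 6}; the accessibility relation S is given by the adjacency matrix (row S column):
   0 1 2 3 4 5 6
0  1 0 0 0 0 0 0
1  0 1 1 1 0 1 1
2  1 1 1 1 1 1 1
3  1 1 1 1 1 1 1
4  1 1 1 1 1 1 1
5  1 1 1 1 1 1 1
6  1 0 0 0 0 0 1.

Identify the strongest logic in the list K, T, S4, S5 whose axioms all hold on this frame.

T

Reflexive (axiom T): yes — every world is S-related to itself.
Transitive (axiom 4): no — 1 S 2 and 2 S 0, but not 1 S 0.
Euclidean (axiom 5): no — 1 S 6 and 1 S 2, but not 6 S 2.
So F validates K, T; S4 would additionally require S to be transitive. The strongest is T.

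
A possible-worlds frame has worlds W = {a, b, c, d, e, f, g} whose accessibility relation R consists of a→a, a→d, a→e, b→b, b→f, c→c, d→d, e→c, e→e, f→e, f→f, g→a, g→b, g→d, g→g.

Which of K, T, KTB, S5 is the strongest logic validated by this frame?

Reflexive (axiom T): yes — every world is R-related to itself.
Symmetric (axiom B): no — a R d but not d R a.
Euclidean (axiom 5): no — a R d and a R e, but not d R e.
So F validates K, T; KTB would additionally require R to be symmetric. The strongest is T.

T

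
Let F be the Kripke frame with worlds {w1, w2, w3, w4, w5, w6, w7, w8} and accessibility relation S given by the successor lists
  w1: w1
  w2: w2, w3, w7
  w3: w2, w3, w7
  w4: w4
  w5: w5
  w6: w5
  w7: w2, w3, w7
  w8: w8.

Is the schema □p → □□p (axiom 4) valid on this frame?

Yes

The schema 4 characterises exactly the transitive frames.
Transitive: yes — every two-step S-path is closed by a direct edge.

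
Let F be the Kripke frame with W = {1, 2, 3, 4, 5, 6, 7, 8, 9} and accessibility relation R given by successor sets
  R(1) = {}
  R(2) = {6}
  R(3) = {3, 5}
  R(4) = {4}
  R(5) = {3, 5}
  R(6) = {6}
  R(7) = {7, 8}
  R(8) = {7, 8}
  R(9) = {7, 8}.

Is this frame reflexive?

Reflexive: no — 1 is not related to itself.

No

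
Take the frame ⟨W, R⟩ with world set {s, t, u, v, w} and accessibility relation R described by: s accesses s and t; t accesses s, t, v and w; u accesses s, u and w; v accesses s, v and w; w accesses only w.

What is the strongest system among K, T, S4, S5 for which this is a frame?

Reflexive (axiom T): yes — every world is R-related to itself.
Transitive (axiom 4): no — s R t and t R v, but not s R v.
Euclidean (axiom 5): no — t R s and t R v, but not s R v.
So F validates K, T; S4 would additionally require R to be transitive. The strongest is T.

T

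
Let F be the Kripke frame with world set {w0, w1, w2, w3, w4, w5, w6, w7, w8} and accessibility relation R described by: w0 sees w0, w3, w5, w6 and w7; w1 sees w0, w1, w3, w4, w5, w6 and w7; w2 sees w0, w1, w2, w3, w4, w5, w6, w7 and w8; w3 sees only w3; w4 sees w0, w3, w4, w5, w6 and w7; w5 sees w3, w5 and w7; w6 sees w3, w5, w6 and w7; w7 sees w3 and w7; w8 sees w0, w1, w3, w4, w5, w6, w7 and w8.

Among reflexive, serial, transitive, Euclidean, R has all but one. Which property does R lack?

Reflexive: yes — every world is R-related to itself.
Serial: yes — every world has a successor (e.g. w0 R w0).
Transitive: yes — every two-step R-path is closed by a direct edge.
Euclidean: no — w0 R w3 and w0 R w5, but not w3 R w5.
Only Euclidean fails.

Euclidean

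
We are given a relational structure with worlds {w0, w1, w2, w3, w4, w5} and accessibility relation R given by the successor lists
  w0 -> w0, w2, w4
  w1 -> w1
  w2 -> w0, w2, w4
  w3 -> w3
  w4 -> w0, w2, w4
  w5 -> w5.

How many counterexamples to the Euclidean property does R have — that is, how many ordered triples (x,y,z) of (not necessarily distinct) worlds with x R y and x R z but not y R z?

R is Euclidean; there are no such tuples.

0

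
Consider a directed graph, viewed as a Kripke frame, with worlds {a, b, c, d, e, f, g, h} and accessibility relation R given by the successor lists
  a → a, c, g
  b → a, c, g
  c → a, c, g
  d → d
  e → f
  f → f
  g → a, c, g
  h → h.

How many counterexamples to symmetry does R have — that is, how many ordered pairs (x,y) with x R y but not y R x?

Enumerating: (b,a), (b,c), (b,g), (e,f).

4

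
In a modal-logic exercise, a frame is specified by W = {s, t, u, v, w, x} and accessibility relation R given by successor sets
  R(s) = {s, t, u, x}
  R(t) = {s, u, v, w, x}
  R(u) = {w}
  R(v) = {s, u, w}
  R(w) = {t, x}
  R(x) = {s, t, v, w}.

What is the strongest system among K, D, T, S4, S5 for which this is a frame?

D

Serial (axiom D): yes — every world has a successor (e.g. s R s).
Reflexive (axiom T): no — t is not related to itself.
Transitive (axiom 4): no — s R t and t R v, but not s R v.
Euclidean (axiom 5): no — s R u and s R t, but not u R t.
So F validates K, D; T would additionally require R to be reflexive. The strongest is D.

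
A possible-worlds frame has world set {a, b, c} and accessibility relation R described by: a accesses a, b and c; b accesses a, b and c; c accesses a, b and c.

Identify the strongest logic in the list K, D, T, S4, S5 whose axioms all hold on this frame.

Serial (axiom D): yes — every world has a successor (e.g. a R a).
Reflexive (axiom T): yes — every world is R-related to itself.
Transitive (axiom 4): yes — every two-step R-path is closed by a direct edge.
Euclidean (axiom 5): yes — any two successors of a common world are R-related.
So F validates K, D, T, S4, S5. The strongest is S5.

S5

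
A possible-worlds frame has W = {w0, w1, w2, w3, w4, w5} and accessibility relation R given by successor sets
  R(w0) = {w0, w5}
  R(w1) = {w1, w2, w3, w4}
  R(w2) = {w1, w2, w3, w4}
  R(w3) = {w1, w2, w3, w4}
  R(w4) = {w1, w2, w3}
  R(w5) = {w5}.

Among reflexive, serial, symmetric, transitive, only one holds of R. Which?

serial

Reflexive: no — w4 is not related to itself.
Serial: yes — every world has a successor (e.g. w0 R w0).
Symmetric: no — w0 R w5 but not w5 R w0.
Transitive: no — w4 R w1 and w1 R w4, but not w4 R w4.
Only serial holds.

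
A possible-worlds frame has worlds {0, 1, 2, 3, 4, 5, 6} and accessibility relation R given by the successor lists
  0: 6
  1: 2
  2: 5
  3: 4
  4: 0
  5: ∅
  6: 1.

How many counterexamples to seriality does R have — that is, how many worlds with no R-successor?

Enumerating: 5.

1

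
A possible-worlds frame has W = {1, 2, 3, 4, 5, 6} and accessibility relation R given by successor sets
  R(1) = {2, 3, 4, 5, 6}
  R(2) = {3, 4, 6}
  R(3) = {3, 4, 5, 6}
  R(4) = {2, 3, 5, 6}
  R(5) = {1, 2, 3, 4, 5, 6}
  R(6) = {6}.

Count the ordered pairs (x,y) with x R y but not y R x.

Enumerating: (1,2), (1,3), (1,4), (1,6), (2,3), (2,6), (3,6), (4,6), (5,2), (5,6).

10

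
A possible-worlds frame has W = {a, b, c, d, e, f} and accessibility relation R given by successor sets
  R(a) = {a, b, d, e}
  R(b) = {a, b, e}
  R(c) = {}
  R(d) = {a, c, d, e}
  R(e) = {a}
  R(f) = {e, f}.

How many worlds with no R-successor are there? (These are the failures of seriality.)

Enumerating: c.

1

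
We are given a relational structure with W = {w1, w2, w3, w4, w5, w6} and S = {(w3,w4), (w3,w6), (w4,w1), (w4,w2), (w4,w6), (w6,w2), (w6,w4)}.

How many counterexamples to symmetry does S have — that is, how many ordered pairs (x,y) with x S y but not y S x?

5

Enumerating: (w3,w4), (w3,w6), (w4,w1), (w4,w2), (w6,w2).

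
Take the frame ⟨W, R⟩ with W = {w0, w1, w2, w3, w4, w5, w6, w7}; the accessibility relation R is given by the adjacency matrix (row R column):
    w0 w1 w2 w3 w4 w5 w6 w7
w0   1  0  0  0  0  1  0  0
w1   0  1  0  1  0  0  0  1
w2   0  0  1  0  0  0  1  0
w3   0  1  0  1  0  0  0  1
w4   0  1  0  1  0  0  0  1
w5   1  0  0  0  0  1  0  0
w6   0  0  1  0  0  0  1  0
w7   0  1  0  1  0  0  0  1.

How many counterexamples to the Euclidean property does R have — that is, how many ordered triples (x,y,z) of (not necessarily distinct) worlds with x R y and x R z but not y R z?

R is Euclidean; there are no such tuples.

0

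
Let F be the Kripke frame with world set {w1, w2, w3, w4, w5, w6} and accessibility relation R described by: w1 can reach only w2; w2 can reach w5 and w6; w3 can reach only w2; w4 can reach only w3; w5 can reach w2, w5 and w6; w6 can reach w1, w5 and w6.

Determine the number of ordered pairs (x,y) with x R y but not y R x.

5

Enumerating: (w1,w2), (w2,w6), (w3,w2), (w4,w3), (w6,w1).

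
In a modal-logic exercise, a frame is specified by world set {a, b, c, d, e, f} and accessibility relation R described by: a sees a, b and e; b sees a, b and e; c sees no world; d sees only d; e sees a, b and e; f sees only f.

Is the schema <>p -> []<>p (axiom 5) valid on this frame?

Yes

Axiom 5 corresponds to the accessibility relation being Euclidean.
Euclidean: yes — any two successors of a common world are R-related.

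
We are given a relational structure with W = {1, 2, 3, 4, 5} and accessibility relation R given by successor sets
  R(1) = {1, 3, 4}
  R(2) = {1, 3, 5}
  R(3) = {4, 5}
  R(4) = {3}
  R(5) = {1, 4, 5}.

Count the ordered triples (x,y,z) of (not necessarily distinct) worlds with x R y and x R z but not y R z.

15

Enumerating: (1,3,1), (1,3,3), (1,4,1), (1,4,4), (2,1,5), (2,3,1), (2,3,3), (2,5,3), (3,4,4), (3,4,5), (4,3,3), (5,1,5), (5,4,1), (5,4,4), (5,4,5).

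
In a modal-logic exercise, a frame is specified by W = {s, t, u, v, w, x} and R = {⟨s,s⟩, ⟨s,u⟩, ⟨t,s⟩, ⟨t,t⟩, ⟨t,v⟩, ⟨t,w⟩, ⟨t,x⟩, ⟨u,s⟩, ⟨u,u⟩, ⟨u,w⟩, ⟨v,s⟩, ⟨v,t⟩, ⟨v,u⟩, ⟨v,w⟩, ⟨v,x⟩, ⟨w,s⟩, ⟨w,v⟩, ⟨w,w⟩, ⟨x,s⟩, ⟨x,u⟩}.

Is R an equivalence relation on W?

Reflexive: no — v is not related to itself.
Symmetric: no — t R s but not s R t.
Transitive: no — s R u and u R w, but not s R w.
So R is not an equivalence relation.

No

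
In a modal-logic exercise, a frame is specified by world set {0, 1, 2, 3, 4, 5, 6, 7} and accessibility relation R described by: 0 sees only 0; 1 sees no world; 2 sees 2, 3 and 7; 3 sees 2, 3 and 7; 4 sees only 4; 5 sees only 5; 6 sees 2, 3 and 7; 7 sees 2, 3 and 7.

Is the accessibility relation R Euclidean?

Yes

Euclidean: yes — any two successors of a common world are R-related.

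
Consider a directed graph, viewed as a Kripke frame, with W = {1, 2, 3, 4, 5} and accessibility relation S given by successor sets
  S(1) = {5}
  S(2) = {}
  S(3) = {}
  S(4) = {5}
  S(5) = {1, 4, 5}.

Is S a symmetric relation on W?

Symmetric: yes — every pair in S has its reverse in S.

Yes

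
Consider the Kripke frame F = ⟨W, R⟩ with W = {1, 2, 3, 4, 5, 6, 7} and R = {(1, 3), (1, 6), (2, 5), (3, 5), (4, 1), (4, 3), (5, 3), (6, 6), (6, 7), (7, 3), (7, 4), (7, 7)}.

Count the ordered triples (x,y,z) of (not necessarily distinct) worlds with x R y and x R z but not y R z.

15

Enumerating: (1,3,3), (1,3,6), (1,6,3), (2,5,5), (3,5,5), (4,1,1), (4,3,1), (4,3,3), (5,3,3), (6,7,6), (7,3,3), (7,3,4), (7,3,7), (7,4,4), (7,4,7).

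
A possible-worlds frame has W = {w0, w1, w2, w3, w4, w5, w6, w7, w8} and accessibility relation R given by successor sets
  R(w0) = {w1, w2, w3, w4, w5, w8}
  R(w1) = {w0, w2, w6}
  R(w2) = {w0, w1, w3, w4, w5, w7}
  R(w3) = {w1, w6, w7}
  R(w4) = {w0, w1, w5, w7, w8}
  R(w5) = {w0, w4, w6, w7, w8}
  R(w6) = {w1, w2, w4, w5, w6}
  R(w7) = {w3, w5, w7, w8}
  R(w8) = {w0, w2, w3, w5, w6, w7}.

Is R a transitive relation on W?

No

Transitive: no — w0 R w1 and w1 R w6, but not w0 R w6.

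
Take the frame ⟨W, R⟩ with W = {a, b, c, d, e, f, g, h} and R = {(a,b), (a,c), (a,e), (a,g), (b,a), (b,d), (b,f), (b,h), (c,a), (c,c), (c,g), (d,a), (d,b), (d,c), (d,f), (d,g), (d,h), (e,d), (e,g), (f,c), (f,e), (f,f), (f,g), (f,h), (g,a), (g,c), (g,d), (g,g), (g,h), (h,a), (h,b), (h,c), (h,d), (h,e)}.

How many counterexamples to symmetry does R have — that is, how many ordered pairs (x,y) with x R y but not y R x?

Enumerating: (a,e), (b,f), (d,a), (d,c), (d,f), (e,d), (e,g), (f,c), (f,e), (f,g), (f,h), (g,h), (h,a), (h,c), (h,e).

15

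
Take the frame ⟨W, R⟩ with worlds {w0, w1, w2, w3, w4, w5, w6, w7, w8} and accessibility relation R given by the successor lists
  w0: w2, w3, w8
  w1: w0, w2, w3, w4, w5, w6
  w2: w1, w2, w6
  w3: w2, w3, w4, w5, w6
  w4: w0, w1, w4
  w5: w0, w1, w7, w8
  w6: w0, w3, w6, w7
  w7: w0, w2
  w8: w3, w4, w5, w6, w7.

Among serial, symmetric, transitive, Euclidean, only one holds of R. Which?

serial

Serial: yes — every world has a successor (e.g. w0 R w2).
Symmetric: no — w0 R w2 but not w2 R w0.
Transitive: no — w0 R w2 and w2 R w1, but not w0 R w1.
Euclidean: no — w0 R w2 and w0 R w3, but not w2 R w3.
Only serial holds.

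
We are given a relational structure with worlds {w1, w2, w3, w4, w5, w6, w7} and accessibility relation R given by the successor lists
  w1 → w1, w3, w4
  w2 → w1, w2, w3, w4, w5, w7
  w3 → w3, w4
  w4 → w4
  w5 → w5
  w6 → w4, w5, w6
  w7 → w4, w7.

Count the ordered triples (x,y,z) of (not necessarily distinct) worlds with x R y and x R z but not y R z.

Enumerating: (w1,w3,w1), (w1,w4,w1), (w1,w4,w3), (w2,w1,w2), (w2,w1,w5), (w2,w1,w7), (w2,w3,w1), (w2,w3,w2), (w2,w3,w5), (w2,w3,w7), (w2,w4,w1), (w2,w4,w2), … and 18 more.
Total: 30.

30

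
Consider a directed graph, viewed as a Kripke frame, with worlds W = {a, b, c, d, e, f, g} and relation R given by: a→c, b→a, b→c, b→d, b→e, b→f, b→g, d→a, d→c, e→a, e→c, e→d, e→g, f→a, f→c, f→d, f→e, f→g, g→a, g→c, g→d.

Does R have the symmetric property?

Symmetric: no — a R c but not c R a.

No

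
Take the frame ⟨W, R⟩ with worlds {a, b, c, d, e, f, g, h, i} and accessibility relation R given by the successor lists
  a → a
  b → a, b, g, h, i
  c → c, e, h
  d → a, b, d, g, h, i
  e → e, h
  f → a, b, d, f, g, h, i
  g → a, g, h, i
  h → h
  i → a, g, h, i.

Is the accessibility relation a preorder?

Yes

Reflexive: yes — every world is R-related to itself.
Transitive: yes — every two-step R-path is closed by a direct edge.
So R is a preorder.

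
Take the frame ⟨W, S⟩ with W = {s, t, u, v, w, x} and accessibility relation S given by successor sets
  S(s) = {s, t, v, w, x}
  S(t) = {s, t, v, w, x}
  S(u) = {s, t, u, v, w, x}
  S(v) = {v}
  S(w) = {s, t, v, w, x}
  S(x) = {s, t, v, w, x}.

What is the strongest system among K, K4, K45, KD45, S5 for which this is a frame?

K4

Transitive (axiom 4): yes — every two-step S-path is closed by a direct edge.
Euclidean (axiom 5): no — s S v and s S t, but not v S t.
Serial (axiom D): yes — every world has a successor (e.g. s S s).
Reflexive (axiom T): yes — every world is S-related to itself.
So F validates K, K4; K45 would additionally require S to be Euclidean. The strongest is K4.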